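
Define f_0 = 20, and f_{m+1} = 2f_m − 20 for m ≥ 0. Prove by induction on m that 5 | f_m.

Base case: f_0 = 20 = 5·4, so 5 | f_0.
Assume 5 | f_r, so f_r = 5t for some integer t.
Then f_{r+1} = 2f_r − 20 = 2·(5t) − 20 = 5(2t − 4), so 5 | f_{r+1}.
This completes the inductive step, so 5 | f_m for all m ≥ 0.

5 | f_m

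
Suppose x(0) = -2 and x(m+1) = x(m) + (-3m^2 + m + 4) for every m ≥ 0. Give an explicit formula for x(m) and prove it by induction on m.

Claim: x(m) = -m^3 + 2m^2 + 3m − 2.

Base case: x(0) = -2, and -0^3 + 2·0^2 + 3·0 − 2 = -2.
Assume x(j) = -j^3 + 2j^2 + 3j − 2.
Then x(j+1) = x(j) + (-3j^2 + j + 4) = (-j^3 + 2j^2 + 3j − 2) + (-3j^2 + j + 4) = -j^3 − j^2 + 4j + 2,
and -(j+1)^3 + 2·(j+1)^2 + 3·(j+1) − 2 = -j^3 − j^2 + 4j + 2.
By induction, x(m) = -m^3 + 2m^2 + 3m − 2 for all m ≥ 0.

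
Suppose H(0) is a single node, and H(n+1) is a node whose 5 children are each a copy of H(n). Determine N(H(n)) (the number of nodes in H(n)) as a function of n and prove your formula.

Claim: N(H(n)) = (5^{n+1} − 1)/4.

Base case: N(H(0)) = 1, and (5^{0+1} − 1)/4 = 1.
Assume N(H(m)) = (5^{m+1} − 1)/4.
Then N(H(m+1)) = 1 + 5N(H(m)) = 1 + 5·(5^{m+1} − 1)/4 = 1 + (5^{m+2} − 5)/4 = (4 + 5^{m+2} − 5)/4 = (5^{m+2} − 1)/4.
So the formula holds for m+1, and by induction N(H(n)) = (5^{n+1} − 1)/4 for all n ≥ 0.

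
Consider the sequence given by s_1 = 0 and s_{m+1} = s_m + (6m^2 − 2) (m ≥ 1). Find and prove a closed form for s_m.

Claim: s_m = 2m^3 − 3m^2 − m + 2.

Base case: s_1 = 0, and 2·1^3 − 3·1^2 − 1 + 2 = 0.
Assume s_r = 2r^3 − 3r^2 − r + 2.
Then s_{r+1} = s_r + (6r^2 − 2) = (2r^3 − 3r^2 − r + 2) + (6r^2 − 2) = 2r^3 + 3r^2 − r,
and 2·(r+1)^3 − 3·(r+1)^2 − (r+1) + 2 = 2r^3 + 3r^2 − r.
This completes the inductive step, so s_m = 2m^3 − 3m^2 − m + 2 for all m ≥ 1.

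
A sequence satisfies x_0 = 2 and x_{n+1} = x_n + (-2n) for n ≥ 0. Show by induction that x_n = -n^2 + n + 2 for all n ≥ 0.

Base case: x_0 = 2, and -0^2 + 0 + 2 = 2.
Assume x_r = -r^2 + r + 2.
Then x_{r+1} = x_r + (-2r) = (-r^2 + r + 2) + (-2r) = -r^2 − r + 2,
and -(r+1)^2 + (r+1) + 2 = -r^2 − r + 2.
By induction, x_n = -n^2 + n + 2 for all n ≥ 0.

x_n = -n^2 + n + 2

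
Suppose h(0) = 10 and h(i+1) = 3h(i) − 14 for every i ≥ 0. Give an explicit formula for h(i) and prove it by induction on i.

Claim: h(i) = 3^{i+1} + 7.

Base case: h(0) = 10, and 3^{0+1} + 7 = 3 + 7 = 10.
Assume h(r) = 3^{r+1} + 7 for some r ≥ 0.
Then h(r+1) = 3h(r) − 14 = 3·(3^{r+1} + 7) − 14 = 3^{r+2} + 21 − 14 = 3^{r+2} + 7.
So the formula holds for r+1, and by induction h(i) = 3^{i+1} + 7 for all i ≥ 0.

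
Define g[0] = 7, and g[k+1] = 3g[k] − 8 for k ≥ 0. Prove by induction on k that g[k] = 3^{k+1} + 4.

Base case: g[0] = 7, and 3^{0+1} + 4 = 3 + 4 = 7.
Assume g[r] = 3^{r+1} + 4 for some r ≥ 0.
Then g[r+1] = 3g[r] − 8 = 3·(3^{r+1} + 4) − 8 = 3^{r+2} + 12 − 8 = 3^{r+2} + 4.
This completes the inductive step, so g[k] = 3^{k+1} + 4 for all k ≥ 0.

g[k] = 3^{k+1} + 4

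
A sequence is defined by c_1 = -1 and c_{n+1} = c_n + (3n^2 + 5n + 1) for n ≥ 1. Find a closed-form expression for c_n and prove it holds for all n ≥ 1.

Claim: c_n = n^3 + n^2 − n − 2.

Base case: c_1 = -1, and 1^3 + 1^2 − 1 − 2 = -1.
Assume c_m = m^3 + m^2 − m − 2.
Then c_{m+1} = c_m + (3m^2 + 5m + 1) = (m^3 + m^2 − m − 2) + (3m^2 + 5m + 1) = m^3 + 4m^2 + 4m − 1,
and (m+1)^3 + (m+1)^2 − (m+1) − 2 = m^3 + 4m^2 + 4m − 1.
By induction, c_n = n^3 + n^2 − n − 2 for all n ≥ 1.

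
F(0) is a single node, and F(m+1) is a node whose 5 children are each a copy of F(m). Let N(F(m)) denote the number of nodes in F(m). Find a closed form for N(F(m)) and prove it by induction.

Claim: N(F(m)) = (5^{m+1} − 1)/4.

Base case: N(F(0)) = 1, and (5^{0+1} − 1)/4 = 1.
Assume N(F(r)) = (5^{r+1} − 1)/4.
Then N(F(r+1)) = 1 + 5N(F(r)) = 1 + 5·(5^{r+1} − 1)/4 = 1 + (5^{r+2} − 5)/4 = (4 + 5^{r+2} − 5)/4 = (5^{r+2} − 1)/4.
By induction, N(F(m)) = (5^{m+1} − 1)/4 for all m ≥ 0.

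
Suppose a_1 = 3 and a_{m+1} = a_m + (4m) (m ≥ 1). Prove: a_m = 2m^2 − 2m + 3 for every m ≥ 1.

Base case: a_1 = 3, and 2·1^2 − 2·1 + 3 = 3.
Assume a_r = 2r^2 − 2r + 3.
Then a_{r+1} = a_r + (4r) = (2r^2 − 2r + 3) + (4r) = 2r^2 + 2r + 3,
and 2·(r+1)^2 − 2·(r+1) + 3 = 2r^2 + 2r + 3.
By induction, a_m = 2m^2 − 2m + 3 for all m ≥ 1.

a_m = 2m^2 − 2m + 3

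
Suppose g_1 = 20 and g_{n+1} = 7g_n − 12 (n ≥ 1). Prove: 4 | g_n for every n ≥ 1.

Base case: g_1 = 20 = 4·5, so 4 | g_1.
Assume 4 | g_r, so g_r = 4t for some integer t.
Then g_{r+1} = 7g_r − 12 = 7·(4t) − 12 = 4(7t − 3), so 4 | g_{r+1}.
Hence 4 | g_n for every n ≥ 1, by induction.

4 | g_n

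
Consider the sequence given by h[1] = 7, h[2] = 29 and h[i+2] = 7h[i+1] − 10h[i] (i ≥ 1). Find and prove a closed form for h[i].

Claim: h[i] = 5^i + 2^i.

Base cases: h[1] = 7 and 5^1 + 2^1 = 7; h[2] = 29 and 5^2 + 2^2 = 29.
Assume h[t] = 5^t + 2^t for all 1 ≤ t ≤ j, where j ≥ 2.
Then h[j+1] = 7h[j] − 10h[j−1] = 7·(5^j + 2^j) − 10·(5^{j−1} + 2^{j−1}) = (7·5 − 10)5^{j−1} + (7·2 − 10)2^{j−1} = 25·5^{j−1} + 4·2^{j−1} = 5^{j+1} + 2^{j+1}.
So the formula holds for j+1, and by strong induction h[i] = 5^i + 2^i for all i ≥ 1.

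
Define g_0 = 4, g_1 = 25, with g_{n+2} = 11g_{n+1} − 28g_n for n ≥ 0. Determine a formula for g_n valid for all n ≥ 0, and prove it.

Claim: g_n = 3·7^n + 4^n.

Base cases: g_0 = 4 and 3·7^0 + 4^0 = 4; g_1 = 25 and 3·7^1 + 4^1 = 25.
Assume g_i = 3·7^i + 4^i for all 0 ≤ i ≤ j, where j ≥ 1.
Then g_{j+1} = 11g_j − 28g_{j−1} = 11·(3·7^j + 4^j) − 28·(3·7^{j−1} + 4^{j−1}) = 3·(11·7 − 28)7^{j−1} + (11·4 − 28)4^{j−1} = 147·7^{j−1} + 16·4^{j−1} = 3·7^{j+1} + 4^{j+1}.
Hence g_n = 3·7^n + 4^n for every n ≥ 0, by strong induction.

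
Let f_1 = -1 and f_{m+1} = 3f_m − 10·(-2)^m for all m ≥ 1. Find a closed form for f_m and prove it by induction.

Claim: f_m = 3^m + 2·(-2)^m.

Base case: f_1 = -1, and 3^1 + 2·(-2)^1 = 3 − 4 = -1.
Assume f_r = 3^r + 2·(-2)^r for some r ≥ 1.
Then f_{r+1} = 3f_r − 10·(-2)^r = 3·(3^r + 2·(-2)^r) − 10·(-2)^r = 3^{r+1} + 6·(-2)^r − 10·(-2)^r = 3^{r+1} − 4·(-2)^r = 3^{r+1} + 2·(-2)^{r+1}.
So the formula holds for r+1, and by induction f_m = 3^m + 2·(-2)^m for all m ≥ 1.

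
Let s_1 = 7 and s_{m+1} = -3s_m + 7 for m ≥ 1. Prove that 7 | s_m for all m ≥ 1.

Base case: s_1 = 7 = 7·1, so 7 | s_1.
Assume 7 | s_k, so s_k = 7t for some integer t.
Then s_{k+1} = -3s_k + 7 = -3·(7t) + 7 = 7(-3t + 1), so 7 | s_{k+1}.
By induction, 7 | s_m for all m ≥ 1.

7 | s_m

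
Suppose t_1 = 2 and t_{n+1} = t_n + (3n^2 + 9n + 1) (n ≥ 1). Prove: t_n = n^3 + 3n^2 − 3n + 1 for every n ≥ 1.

Base case: t_1 = 2, and 1^3 + 3·1^2 − 3·1 + 1 = 2.
Assume t_j = j^3 + 3j^2 − 3j + 1.
Then t_{j+1} = t_j + (3j^2 + 9j + 1) = (j^3 + 3j^2 − 3j + 1) + (3j^2 + 9j + 1) = j^3 + 6j^2 + 6j + 2,
and (j+1)^3 + 3·(j+1)^2 − 3·(j+1) + 1 = j^3 + 6j^2 + 6j + 2.
Hence t_n = n^3 + 3n^2 − 3n + 1 for every n ≥ 1, by induction.

t_n = n^3 + 3n^2 − 3n + 1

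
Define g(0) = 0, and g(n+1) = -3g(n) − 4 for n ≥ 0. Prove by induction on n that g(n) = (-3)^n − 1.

Base case: g(0) = 0, and (-3)^0 − 1 = 1 − 1 = 0.
Assume g(m) = (-3)^m − 1 for some m ≥ 0.
Then g(m+1) = -3g(m) − 4 = -3·((-3)^m − 1) − 4 = -3·(-3)^m + 3 − 4 = (-3)^{m+1} − 1.
By induction, g(n) = (-3)^n − 1 for all n ≥ 0.

g(n) = (-3)^n − 1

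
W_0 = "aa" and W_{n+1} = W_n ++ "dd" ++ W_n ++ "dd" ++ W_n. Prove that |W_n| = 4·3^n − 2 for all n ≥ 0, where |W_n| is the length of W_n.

Base case: |W_0| = 2, and 4·3^0 − 2 = 2.
Assume |W_r| = 4·3^r − 2.
Then |W_{r+1}| = 3|W_r| + 4 = 3(4·3^r − 2) + 4 = 4·3^{r+1} − 6 + 4 = 4·3^{r+1} − 2.
By induction, |W_n| = 4·3^n − 2 for all n ≥ 0.

|W_n| = 4·3^n − 2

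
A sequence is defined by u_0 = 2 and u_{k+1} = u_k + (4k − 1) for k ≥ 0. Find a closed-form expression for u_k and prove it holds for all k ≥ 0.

Claim: u_k = 2k^2 − 3k + 2.

Base case: u_0 = 2, and 2·0^2 − 3·0 + 2 = 2.
Assume u_r = 2r^2 − 3r + 2.
Then u_{r+1} = u_r + (4r − 1) = (2r^2 − 3r + 2) + (4r − 1) = 2r^2 + r + 1,
and 2·(r+1)^2 − 3·(r+1) + 2 = 2r^2 + r + 1.
Hence u_k = 2k^2 − 3k + 2 for every k ≥ 0, by induction.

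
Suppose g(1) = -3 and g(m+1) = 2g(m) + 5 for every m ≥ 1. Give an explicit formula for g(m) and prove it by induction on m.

Claim: g(m) = 2^m − 5.

Base case: g(1) = -3, and 2^1 − 5 = 2 − 5 = -3.
Assume g(r) = 2^r − 5 for some r ≥ 1.
Then g(r+1) = 2g(r) + 5 = 2·(2^r − 5) + 5 = 2^{r+1} − 10 + 5 = 2^{r+1} − 5.
So the formula holds for r+1, and by induction g(m) = 2^m − 5 for all m ≥ 1.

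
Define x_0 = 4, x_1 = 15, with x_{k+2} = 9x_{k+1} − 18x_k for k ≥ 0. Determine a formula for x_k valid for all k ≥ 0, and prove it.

Claim: x_k = 3·3^k + 6^k.

Base cases: x_0 = 4 and 3·3^0 + 6^0 = 4; x_1 = 15 and 3·3^1 + 6^1 = 15.
Assume x_i = 3·3^i + 6^i for all 0 ≤ i ≤ j, where j ≥ 1.
Then x_{j+1} = 9x_j − 18x_{j−1} = 9·(3·3^j + 6^j) − 18·(3·3^{j−1} + 6^{j−1}) = 3·(9·3 − 18)3^{j−1} + (9·6 − 18)6^{j−1} = 27·3^{j−1} + 36·6^{j−1} = 3·3^{j+1} + 6^{j+1}.
So the formula holds for j+1, and by strong induction x_k = 3·3^k + 6^k for all k ≥ 0.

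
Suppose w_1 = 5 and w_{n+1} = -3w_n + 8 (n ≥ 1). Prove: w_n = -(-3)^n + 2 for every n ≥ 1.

Base case: w_1 = 5, and -(-3)^1 + 2 = 3 + 2 = 5.
Assume w_k = -(-3)^k + 2 for some k ≥ 1.
Then w_{k+1} = -3w_k + 8 = -3·(-(-3)^k + 2) + 8 = 3·(-3)^k − 6 + 8 = -(-3)^{k+1} + 2.
So the formula holds for k+1, and by induction w_n = -(-3)^n + 2 for all n ≥ 1.

w_n = -(-3)^n + 2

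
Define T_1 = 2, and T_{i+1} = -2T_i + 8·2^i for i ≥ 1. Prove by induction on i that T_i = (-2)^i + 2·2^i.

Base case: T_1 = 2, and (-2)^1 + 2·2^1 = -2 + 4 = 2.
Assume T_r = (-2)^r + 2·2^r for some r ≥ 1.
Then T_{r+1} = -2T_r + 8·2^r = -2·((-2)^r + 2·2^r) + 8·2^r = (-2)^{r+1} − 4·2^r + 8·2^r = (-2)^{r+1} + 4·2^r = (-2)^{r+1} + 2·2^{r+1}.
Hence T_i = (-2)^i + 2·2^i for every i ≥ 1, by induction.

T_i = (-2)^i + 2·2^i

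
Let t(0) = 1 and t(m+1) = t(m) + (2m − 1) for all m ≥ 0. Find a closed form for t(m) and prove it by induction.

Claim: t(m) = m^2 − 2m + 1.

Base case: t(0) = 1, and 0^2 − 2·0 + 1 = 1.
Assume t(r) = r^2 − 2r + 1.
Then t(r+1) = t(r) + (2r − 1) = (r^2 − 2r + 1) + (2r − 1) = r^2,
and (r+1)^2 − 2·(r+1) + 1 = r^2.
Hence t(m) = m^2 − 2m + 1 for every m ≥ 0, by induction.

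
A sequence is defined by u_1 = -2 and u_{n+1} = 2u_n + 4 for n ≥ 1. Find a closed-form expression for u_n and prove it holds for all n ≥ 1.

Claim: u_n = 2^n − 4.

Base case: u_1 = -2, and 2^1 − 4 = 2 − 4 = -2.
Assume u_k = 2^k − 4 for some k ≥ 1.
Then u_{k+1} = 2u_k + 4 = 2·(2^k − 4) + 4 = 2^{k+1} − 8 + 4 = 2^{k+1} − 4.
So the formula holds for k+1, and by induction u_n = 2^n − 4 for all n ≥ 1.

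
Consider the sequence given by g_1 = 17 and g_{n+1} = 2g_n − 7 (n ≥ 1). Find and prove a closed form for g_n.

Claim: g_n = 5·2^n + 7.

Base case: g_1 = 17, and 5·2^1 + 7 = 10 + 7 = 17.
Assume g_r = 5·2^r + 7 for some r ≥ 1.
Then g_{r+1} = 2g_r − 7 = 2·(5·2^r + 7) − 7 = 10·2^r + 14 − 7 = 5·2^{r+1} + 7.
This completes the inductive step, so g_n = 5·2^n + 7 for all n ≥ 1.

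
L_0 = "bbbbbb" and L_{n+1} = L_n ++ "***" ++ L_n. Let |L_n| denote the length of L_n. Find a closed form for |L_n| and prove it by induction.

Claim: |L_n| = 9·2^n − 3.

Base case: |L_0| = 6, and 9·2^0 − 3 = 6.
Assume |L_k| = 9·2^k − 3.
Then |L_{k+1}| = |L_k| + 3 + |L_k| = 2|L_k| + 3 = 2(9·2^k − 3) + 3 = 9·2^{k+1} − 6 + 3 = 9·2^{k+1} − 3.
This completes the inductive step, so |L_n| = 9·2^n − 3 for all n ≥ 0.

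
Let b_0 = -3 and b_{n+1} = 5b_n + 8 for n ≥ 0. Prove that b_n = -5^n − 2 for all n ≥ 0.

Base case: b_0 = -3, and -5^0 − 2 = -1 − 2 = -3.
Assume b_k = -5^k − 2 for some k ≥ 0.
Then b_{k+1} = 5b_k + 8 = 5·(-5^k − 2) + 8 = -5^{k+1} − 10 + 8 = -5^{k+1} − 2.
This completes the inductive step, so b_n = -5^n − 2 for all n ≥ 0.

b_n = -5^n − 2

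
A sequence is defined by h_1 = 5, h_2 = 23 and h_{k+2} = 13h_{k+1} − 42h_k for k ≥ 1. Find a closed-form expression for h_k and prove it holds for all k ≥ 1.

Claim: h_k = -7^k + 2·6^k.

Base cases: h_1 = 5 and -7^1 + 2·6^1 = 5; h_2 = 23 and -7^2 + 2·6^2 = 23.
Assume h_j = -7^j + 2·6^j for all 1 ≤ j ≤ r, where r ≥ 2.
Then h_{r+1} = 13h_r − 42h_{r−1} = 13·(-7^r + 2·6^r) − 42·(-7^{r−1} + 2·6^{r−1}) = -(13·7 − 42)7^{r−1} + 2·(13·6 − 42)6^{r−1} = -49·7^{r−1} + 72·6^{r−1} = -7^{r+1} + 2·6^{r+1}.
So the formula holds for r+1, and by strong induction h_k = -7^k + 2·6^k for all k ≥ 1.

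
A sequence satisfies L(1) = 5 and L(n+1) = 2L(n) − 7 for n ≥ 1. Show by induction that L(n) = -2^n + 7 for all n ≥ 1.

Base case: L(1) = 5, and -2^1 + 7 = -2 + 7 = 5.
Assume L(r) = -2^r + 7 for some r ≥ 1.
Then L(r+1) = 2L(r) − 7 = 2·(-2^r + 7) − 7 = -2^{r+1} + 14 − 7 = -2^{r+1} + 7.
So the formula holds for r+1, and by induction L(n) = -2^n + 7 for all n ≥ 1.

L(n) = -2^n + 7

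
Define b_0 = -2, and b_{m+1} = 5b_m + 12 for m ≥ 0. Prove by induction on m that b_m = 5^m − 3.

Base case: b_0 = -2, and 5^0 − 3 = 1 − 3 = -2.
Assume b_k = 5^k − 3 for some k ≥ 0.
Then b_{k+1} = 5b_k + 12 = 5·(5^k − 3) + 12 = 5^{k+1} − 15 + 12 = 5^{k+1} − 3.
This completes the inductive step, so b_m = 5^m − 3 for all m ≥ 0.

b_m = 5^m − 3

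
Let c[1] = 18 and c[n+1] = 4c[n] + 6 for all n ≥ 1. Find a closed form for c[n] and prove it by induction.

Claim: c[n] = 5·4^n − 2.

Base case: c[1] = 18, and 5·4^1 − 2 = 20 − 2 = 18.
Assume c[k] = 5·4^k − 2 for some k ≥ 1.
Then c[k+1] = 4c[k] + 6 = 4·(5·4^k − 2) + 6 = 20·4^k − 8 + 6 = 5·4^{k+1} − 2.
So the formula holds for k+1, and by induction c[n] = 5·4^n − 2 for all n ≥ 1.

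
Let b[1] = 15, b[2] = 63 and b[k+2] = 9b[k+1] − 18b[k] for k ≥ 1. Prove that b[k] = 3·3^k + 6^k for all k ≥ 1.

Base cases: b[1] = 15 and 3·3^1 + 6^1 = 15; b[2] = 63 and 3·3^2 + 6^2 = 63.
Assume b[i] = 3·3^i + 6^i for all 1 ≤ i ≤ j, where j ≥ 2.
Then b[j+1] = 9b[j] − 18b[j−1] = 9·(3·3^j + 6^j) − 18·(3·3^{j−1} + 6^{j−1}) = 3·(9·3 − 18)3^{j−1} + (9·6 − 18)6^{j−1} = 27·3^{j−1} + 36·6^{j−1} = 3·3^{j+1} + 6^{j+1}.
By strong induction, b[k] = 3·3^k + 6^k for all k ≥ 1.

b[k] = 3·3^k + 6^k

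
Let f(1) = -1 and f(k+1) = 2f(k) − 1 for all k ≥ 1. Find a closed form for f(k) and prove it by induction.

Claim: f(k) = -2^k + 1.

Base case: f(1) = -1, and -2^1 + 1 = -2 + 1 = -1.
Assume f(r) = -2^r + 1 for some r ≥ 1.
Then f(r+1) = 2f(r) − 1 = 2·(-2^r + 1) − 1 = -2^{r+1} + 2 − 1 = -2^{r+1} + 1.
So the formula holds for r+1, and by induction f(k) = -2^k + 1 for all k ≥ 1.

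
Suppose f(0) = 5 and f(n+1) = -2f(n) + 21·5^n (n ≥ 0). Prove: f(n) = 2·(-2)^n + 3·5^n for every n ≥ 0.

Base case: f(0) = 5, and 2·(-2)^0 + 3·5^0 = 2 + 3 = 5.
Assume f(j) = 2·(-2)^j + 3·5^j for some j ≥ 0.
Then f(j+1) = -2f(j) + 21·5^j = -2·(2·(-2)^j + 3·5^j) + 21·5^j = 2·(-2)^{j+1} − 6·5^j + 21·5^j = 2·(-2)^{j+1} + 15·5^j = 2·(-2)^{j+1} + 3·5^{j+1}.
So the formula holds for j+1, and by induction f(n) = 2·(-2)^n + 3·5^n for all n ≥ 0.

f(n) = 2·(-2)^n + 3·5^n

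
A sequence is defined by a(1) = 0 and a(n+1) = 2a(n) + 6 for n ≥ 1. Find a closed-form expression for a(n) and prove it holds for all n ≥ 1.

Claim: a(n) = 3·2^n − 6.

Base case: a(1) = 0, and 3·2^1 − 6 = 6 − 6 = 0.
Assume a(r) = 3·2^r − 6 for some r ≥ 1.
Then a(r+1) = 2a(r) + 6 = 2·(3·2^r − 6) + 6 = 6·2^r − 12 + 6 = 3·2^{r+1} − 6.
Hence a(n) = 3·2^n − 6 for every n ≥ 1, by induction.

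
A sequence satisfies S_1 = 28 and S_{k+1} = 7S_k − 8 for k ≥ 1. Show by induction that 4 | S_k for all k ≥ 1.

Base case: S_1 = 28 = 4·7, so 4 | S_1.
Assume 4 | S_r, so S_r = 4t for some integer t.
Then S_{r+1} = 7S_r − 8 = 7·(4t) − 8 = 4(7t − 2), so 4 | S_{r+1}.
By induction, 4 | S_k for all k ≥ 1.

4 | S_k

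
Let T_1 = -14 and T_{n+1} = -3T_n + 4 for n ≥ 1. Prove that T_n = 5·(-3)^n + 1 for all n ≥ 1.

Base case: T_1 = -14, and 5·(-3)^1 + 1 = -15 + 1 = -14.
Assume T_r = 5·(-3)^r + 1 for some r ≥ 1.
Then T_{r+1} = -3T_r + 4 = -3·(5·(-3)^r + 1) + 4 = -15·(-3)^r − 3 + 4 = 5·(-3)^{r+1} + 1.
Hence T_n = 5·(-3)^n + 1 for every n ≥ 1, by induction.

T_n = 5·(-3)^n + 1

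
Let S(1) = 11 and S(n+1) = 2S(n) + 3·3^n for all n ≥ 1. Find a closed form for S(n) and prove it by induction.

Claim: S(n) = 2^n + 3·3^n.

Base case: S(1) = 11, and 2^1 + 3·3^1 = 2 + 9 = 11.
Assume S(j) = 2^j + 3·3^j for some j ≥ 1.
Then S(j+1) = 2S(j) + 3·3^j = 2·(2^j + 3·3^j) + 3·3^j = 2^{j+1} + 6·3^j + 3·3^j = 2^{j+1} + 9·3^j = 2^{j+1} + 3·3^{j+1}.
This completes the inductive step, so S(n) = 2^n + 3·3^n for all n ≥ 1.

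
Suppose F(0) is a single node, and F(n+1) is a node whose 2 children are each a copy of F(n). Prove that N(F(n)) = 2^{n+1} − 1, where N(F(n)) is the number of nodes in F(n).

Base case: N(F(0)) = 1, and 2^{0+1} − 1 = 1.
Assume N(F(j)) = 2^{j+1} − 1.
Then N(F(j+1)) = 1 + 2N(F(j)) = 1 + 2(2^{j+1} − 1) = 2^{j+2} − 2 + 1 = 2^{j+2} − 1.
This completes the inductive step, so N(F(n)) = 2^{n+1} − 1 for all n ≥ 0.

N(F(n)) = 2^{n+1} − 1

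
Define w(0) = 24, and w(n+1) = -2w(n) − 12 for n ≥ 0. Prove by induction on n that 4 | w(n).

Base case: w(0) = 24 = 4·6, so 4 | w(0).
Assume 4 | w(j), so w(j) = 4t for some integer t.
Then w(j+1) = -2w(j) − 12 = -2·(4t) − 12 = 4(-2t − 3), so 4 | w(j+1).
By induction, 4 | w(n) for all n ≥ 0.

4 | w(n)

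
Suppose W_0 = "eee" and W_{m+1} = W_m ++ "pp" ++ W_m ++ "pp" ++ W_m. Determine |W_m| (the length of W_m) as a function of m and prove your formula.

Claim: |W_m| = 5·3^m − 2.

Base case: |W_0| = 3, and 5·3^0 − 2 = 3.
Assume |W_k| = 5·3^k − 2.
Then |W_{k+1}| = 3|W_k| + 4 = 3(5·3^k − 2) + 4 = 5·3^{k+1} − 6 + 4 = 5·3^{k+1} − 2.
So the formula holds for k+1, and by induction |W_m| = 5·3^m − 2 for all m ≥ 0.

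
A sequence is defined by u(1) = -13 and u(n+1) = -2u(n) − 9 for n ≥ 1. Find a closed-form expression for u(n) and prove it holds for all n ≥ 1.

Claim: u(n) = 5·(-2)^n − 3.

Base case: u(1) = -13, and 5·(-2)^1 − 3 = -10 − 3 = -13.
Assume u(k) = 5·(-2)^k − 3 for some k ≥ 1.
Then u(k+1) = -2u(k) − 9 = -2·(5·(-2)^k − 3) − 9 = -10·(-2)^k + 6 − 9 = 5·(-2)^{k+1} − 3.
This completes the inductive step, so u(n) = 5·(-2)^n − 3 for all n ≥ 1.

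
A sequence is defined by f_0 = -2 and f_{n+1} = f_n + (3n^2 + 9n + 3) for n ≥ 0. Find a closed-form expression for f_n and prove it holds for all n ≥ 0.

Claim: f_n = n^3 + 3n^2 − n − 2.

Base case: f_0 = -2, and 0^3 + 3·0^2 − 0 − 2 = -2.
Assume f_j = j^3 + 3j^2 − j − 2.
Then f_{j+1} = f_j + (3j^2 + 9j + 3) = (j^3 + 3j^2 − j − 2) + (3j^2 + 9j + 3) = j^3 + 6j^2 + 8j + 1,
and (j+1)^3 + 3·(j+1)^2 − (j+1) − 2 = j^3 + 6j^2 + 8j + 1.
This completes the inductive step, so f_n = n^3 + 3n^2 − n − 2 for all n ≥ 0.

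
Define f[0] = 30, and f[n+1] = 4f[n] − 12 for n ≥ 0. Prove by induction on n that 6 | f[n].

Base case: f[0] = 30 = 6·5, so 6 | f[0].
Assume 6 | f[r], so f[r] = 6t for some integer t.
Then f[r+1] = 4f[r] − 12 = 4·(6t) − 12 = 6(4t − 2), so 6 | f[r+1].
So the property holds for r+1, and by induction 6 | f[n] for all n ≥ 0.

6 | f[n]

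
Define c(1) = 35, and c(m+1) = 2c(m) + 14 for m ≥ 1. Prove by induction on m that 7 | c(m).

Base case: c(1) = 35 = 7·5, so 7 | c(1).
Assume 7 | c(k), so c(k) = 7t for some integer t.
Then c(k+1) = 2c(k) + 14 = 2·(7t) + 14 = 7(2t + 2), so 7 | c(k+1).
By induction, 7 | c(m) for all m ≥ 1.

7 | c(m)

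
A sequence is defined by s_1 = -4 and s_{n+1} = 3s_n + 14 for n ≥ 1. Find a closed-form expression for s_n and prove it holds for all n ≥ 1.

Claim: s_n = 3^n − 7.

Base case: s_1 = -4, and 3^1 − 7 = 3 − 7 = -4.
Assume s_j = 3^j − 7 for some j ≥ 1.
Then s_{j+1} = 3s_j + 14 = 3·(3^j − 7) + 14 = 3^{j+1} − 21 + 14 = 3^{j+1} − 7.
So the formula holds for j+1, and by induction s_n = 3^n − 7 for all n ≥ 1.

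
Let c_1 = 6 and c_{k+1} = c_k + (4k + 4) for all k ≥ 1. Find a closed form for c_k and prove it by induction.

Claim: c_k = 2k^2 + 2k + 2.

Base case: c_1 = 6, and 2·1^2 + 2·1 + 2 = 6.
Assume c_j = 2j^2 + 2j + 2.
Then c_{j+1} = c_j + (4j + 4) = (2j^2 + 2j + 2) + (4j + 4) = 2j^2 + 6j + 6,
and 2·(j+1)^2 + 2·(j+1) + 2 = 2j^2 + 6j + 6.
By induction, c_k = 2k^2 + 2k + 2 for all k ≥ 1.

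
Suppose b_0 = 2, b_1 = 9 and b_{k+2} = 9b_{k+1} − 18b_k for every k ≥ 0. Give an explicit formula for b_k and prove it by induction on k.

Claim: b_k = 3^k + 6^k.

Base cases: b_0 = 2 and 3^0 + 6^0 = 2; b_1 = 9 and 3^1 + 6^1 = 9.
Assume b_j = 3^j + 6^j for all 0 ≤ j ≤ m, where m ≥ 1.
Then b_{m+1} = 9b_m − 18b_{m−1} = 9·(3^m + 6^m) − 18·(3^{m−1} + 6^{m−1}) = (9·3 − 18)3^{m−1} + (9·6 − 18)6^{m−1} = 9·3^{m−1} + 36·6^{m−1} = 3^{m+1} + 6^{m+1}.
By strong induction, b_k = 3^k + 6^k for all k ≥ 0.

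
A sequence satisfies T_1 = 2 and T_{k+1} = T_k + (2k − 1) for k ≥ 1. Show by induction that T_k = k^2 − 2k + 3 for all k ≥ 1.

Base case: T_1 = 2, and 1^2 − 2·1 + 3 = 2.
Assume T_r = r^2 − 2r + 3.
Then T_{r+1} = T_r + (2r − 1) = (r^2 − 2r + 3) + (2r − 1) = r^2 + 2,
and (r+1)^2 − 2·(r+1) + 3 = r^2 + 2.
Hence T_k = k^2 − 2k + 3 for every k ≥ 1, by induction.

T_k = k^2 − 2k + 3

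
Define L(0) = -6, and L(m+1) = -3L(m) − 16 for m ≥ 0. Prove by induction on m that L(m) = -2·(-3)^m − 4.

Base case: L(0) = -6, and -2·(-3)^0 − 4 = -2 − 4 = -6.
Assume L(j) = -2·(-3)^j − 4 for some j ≥ 0.
Then L(j+1) = -3L(j) − 16 = -3·(-2·(-3)^j − 4) − 16 = 6·(-3)^j + 12 − 16 = -2·(-3)^{j+1} − 4.
This completes the inductive step, so L(m) = -2·(-3)^m − 4 for all m ≥ 0.

L(m) = -2·(-3)^m − 4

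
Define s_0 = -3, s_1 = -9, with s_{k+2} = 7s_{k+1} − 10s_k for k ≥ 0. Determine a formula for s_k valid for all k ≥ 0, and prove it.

Claim: s_k = -5^k − 2·2^k.

Base cases: s_0 = -3 and -5^0 − 2·2^0 = -3; s_1 = -9 and -5^1 − 2·2^1 = -9.
Assume s_i = -5^i − 2·2^i for all 0 ≤ i ≤ j, where j ≥ 1.
Then s_{j+1} = 7s_j − 10s_{j−1} = 7·(-5^j − 2·2^j) − 10·(-5^{j−1} − 2·2^{j−1}) = -(7·5 − 10)5^{j−1} − 2·(7·2 − 10)2^{j−1} = -25·5^{j−1} − 8·2^{j−1} = -5^{j+1} − 2·2^{j+1}.
So the formula holds for j+1, and by strong induction s_k = -5^k − 2·2^k for all k ≥ 0.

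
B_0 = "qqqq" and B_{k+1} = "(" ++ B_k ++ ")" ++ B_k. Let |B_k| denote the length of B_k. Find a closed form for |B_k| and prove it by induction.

Claim: |B_k| = 6·2^k − 2.

Base case: |B_0| = 4, and 6·2^0 − 2 = 4.
Assume |B_r| = 6·2^r − 2.
Then |B_{r+1}| = 1 + |B_r| + 1 + |B_r| = 2|B_r| + 2 = 2(6·2^r − 2) + 2 = 6·2^{r+1} − 4 + 2 = 6·2^{r+1} − 2.
This completes the inductive step, so |B_k| = 6·2^k − 2 for all k ≥ 0.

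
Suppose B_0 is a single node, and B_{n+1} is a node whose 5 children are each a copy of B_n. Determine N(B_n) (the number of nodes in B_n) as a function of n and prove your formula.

Claim: N(B_n) = (5^{n+1} − 1)/4.

Base case: N(B_0) = 1, and (5^{0+1} − 1)/4 = 1.
Assume N(B_m) = (5^{m+1} − 1)/4.
Then N(B_{m+1}) = 1 + 5N(B_m) = 1 + 5·(5^{m+1} − 1)/4 = 1 + (5^{m+2} − 5)/4 = (4 + 5^{m+2} − 5)/4 = (5^{m+2} − 1)/4.
This completes the inductive step, so N(B_n) = (5^{n+1} − 1)/4 for all n ≥ 0.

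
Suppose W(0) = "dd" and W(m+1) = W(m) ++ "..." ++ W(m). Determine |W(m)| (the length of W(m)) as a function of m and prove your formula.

Claim: |W(m)| = 5·2^m − 3.

Base case: |W(0)| = 2, and 5·2^0 − 3 = 2.
Assume |W(k)| = 5·2^k − 3.
Then |W(k+1)| = |W(k)| + 3 + |W(k)| = 2|W(k)| + 3 = 2(5·2^k − 3) + 3 = 5·2^{k+1} − 6 + 3 = 5·2^{k+1} − 3.
This completes the inductive step, so |W(m)| = 5·2^m − 3 for all m ≥ 0.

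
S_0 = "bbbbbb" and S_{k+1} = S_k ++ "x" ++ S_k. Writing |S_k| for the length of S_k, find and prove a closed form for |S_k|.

Claim: |S_k| = 7·2^k − 1.

Base case: |S_0| = 6, and 7·2^0 − 1 = 6.
Assume |S_j| = 7·2^j − 1.
Then |S_{j+1}| = |S_j| + 1 + |S_j| = 2|S_j| + 1 = 2(7·2^j − 1) + 1 = 7·2^{j+1} − 2 + 1 = 7·2^{j+1} − 1.
This completes the inductive step, so |S_k| = 7·2^k − 1 for all k ≥ 0.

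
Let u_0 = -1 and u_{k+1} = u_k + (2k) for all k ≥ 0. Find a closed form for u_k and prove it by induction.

Claim: u_k = k^2 − k − 1.

Base case: u_0 = -1, and 0^2 − 0 − 1 = -1.
Assume u_j = j^2 − j − 1.
Then u_{j+1} = u_j + (2j) = (j^2 − j − 1) + (2j) = j^2 + j − 1,
and (j+1)^2 − (j+1) − 1 = j^2 + j − 1.
This completes the inductive step, so u_k = k^2 − k − 1 for all k ≥ 0.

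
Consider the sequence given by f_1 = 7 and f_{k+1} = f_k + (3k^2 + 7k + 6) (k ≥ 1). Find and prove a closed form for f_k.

Claim: f_k = k^3 + 2k^2 + 3k + 1.

Base case: f_1 = 7, and 1^3 + 2·1^2 + 3·1 + 1 = 7.
Assume f_j = j^3 + 2j^2 + 3j + 1.
Then f_{j+1} = f_j + (3j^2 + 7j + 6) = (j^3 + 2j^2 + 3j + 1) + (3j^2 + 7j + 6) = j^3 + 5j^2 + 10j + 7,
and (j+1)^3 + 2·(j+1)^2 + 3·(j+1) + 1 = j^3 + 5j^2 + 10j + 7.
Hence f_k = k^3 + 2k^2 + 3k + 1 for every k ≥ 1, by induction.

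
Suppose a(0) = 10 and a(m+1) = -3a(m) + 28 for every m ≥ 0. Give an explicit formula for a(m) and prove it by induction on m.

Claim: a(m) = 3·(-3)^m + 7.

Base case: a(0) = 10, and 3·(-3)^0 + 7 = 3 + 7 = 10.
Assume a(r) = 3·(-3)^r + 7 for some r ≥ 0.
Then a(r+1) = -3a(r) + 28 = -3·(3·(-3)^r + 7) + 28 = -9·(-3)^r − 21 + 28 = 3·(-3)^{r+1} + 7.
Hence a(m) = 3·(-3)^m + 7 for every m ≥ 0, by induction.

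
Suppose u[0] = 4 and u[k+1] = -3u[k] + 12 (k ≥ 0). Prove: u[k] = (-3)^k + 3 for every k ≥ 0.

Base case: u[0] = 4, and (-3)^0 + 3 = 1 + 3 = 4.
Assume u[r] = (-3)^r + 3 for some r ≥ 0.
Then u[r+1] = -3u[r] + 12 = -3·((-3)^r + 3) + 12 = -3·(-3)^r − 9 + 12 = (-3)^{r+1} + 3.
Hence u[k] = (-3)^k + 3 for every k ≥ 0, by induction.

u[k] = (-3)^k + 3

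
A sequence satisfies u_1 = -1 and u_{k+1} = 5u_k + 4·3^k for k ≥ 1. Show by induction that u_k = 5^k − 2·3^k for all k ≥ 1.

Base case: u_1 = -1, and 5^1 − 2·3^1 = 5 − 6 = -1.
Assume u_m = 5^m − 2·3^m for some m ≥ 1.
Then u_{m+1} = 5u_m + 4·3^m = 5·(5^m − 2·3^m) + 4·3^m = 5^{m+1} − 10·3^m + 4·3^m = 5^{m+1} − 6·3^m = 5^{m+1} − 2·3^{m+1}.
So the formula holds for m+1, and by induction u_k = 5^k − 2·3^k for all k ≥ 1.

u_k = 5^k − 2·3^k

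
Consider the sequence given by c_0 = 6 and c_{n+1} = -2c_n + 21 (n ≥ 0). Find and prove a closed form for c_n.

Claim: c_n = -(-2)^n + 7.

Base case: c_0 = 6, and -(-2)^0 + 7 = -1 + 7 = 6.
Assume c_m = -(-2)^m + 7 for some m ≥ 0.
Then c_{m+1} = -2c_m + 21 = -2·(-(-2)^m + 7) + 21 = 2·(-2)^m − 14 + 21 = -(-2)^{m+1} + 7.
So the formula holds for m+1, and by induction c_n = -(-2)^n + 7 for all n ≥ 0.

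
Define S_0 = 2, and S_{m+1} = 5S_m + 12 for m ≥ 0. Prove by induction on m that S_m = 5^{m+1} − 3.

Base case: S_0 = 2, and 5^{0+1} − 3 = 5 − 3 = 2.
Assume S_k = 5^{k+1} − 3 for some k ≥ 0.
Then S_{k+1} = 5S_k + 12 = 5·(5^{k+1} − 3) + 12 = 5^{k+2} − 15 + 12 = 5^{k+2} − 3.
By induction, S_m = 5^{m+1} − 3 for all m ≥ 0.

S_m = 5^{m+1} − 3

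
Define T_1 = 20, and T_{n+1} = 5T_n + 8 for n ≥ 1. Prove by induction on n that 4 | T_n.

Base case: T_1 = 20 = 4·5, so 4 | T_1.
Assume 4 | T_m, so T_m = 4t for some integer t.
Then T_{m+1} = 5T_m + 8 = 5·(4t) + 8 = 4(5t + 2), so 4 | T_{m+1}.
So the property holds for m+1, and by induction 4 | T_n for all n ≥ 1.

4 | T_n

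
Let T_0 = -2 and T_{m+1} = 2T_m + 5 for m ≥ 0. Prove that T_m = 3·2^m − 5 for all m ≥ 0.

Base case: T_0 = -2, and 3·2^0 − 5 = 3 − 5 = -2.
Assume T_r = 3·2^r − 5 for some r ≥ 0.
Then T_{r+1} = 2T_r + 5 = 2·(3·2^r − 5) + 5 = 6·2^r − 10 + 5 = 3·2^{r+1} − 5.
So the formula holds for r+1, and by induction T_m = 3·2^m − 5 for all m ≥ 0.

T_m = 3·2^m − 5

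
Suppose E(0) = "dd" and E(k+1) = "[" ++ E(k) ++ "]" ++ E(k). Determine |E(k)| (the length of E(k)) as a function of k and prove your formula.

Claim: |E(k)| = 2^{k+2} − 2.

Base case: |E(0)| = 2, and 2^{0+2} − 2 = 2.
Assume |E(r)| = 2^{r+2} − 2.
Then |E(r+1)| = 1 + |E(r)| + 1 + |E(r)| = 2|E(r)| + 2 = 2(2^{r+2} − 2) + 2 = 2^{r+3} − 4 + 2 = 2^{r+3} − 2.
This completes the inductive step, so |E(k)| = 2^{k+2} − 2 for all k ≥ 0.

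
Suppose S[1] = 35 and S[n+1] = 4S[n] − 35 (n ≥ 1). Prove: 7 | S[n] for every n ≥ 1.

Base case: S[1] = 35 = 7·5, so 7 | S[1].
Assume 7 | S[m], so S[m] = 7t for some integer t.
Then S[m+1] = 4S[m] − 35 = 4·(7t) − 35 = 7(4t − 5), so 7 | S[m+1].
So the property holds for m+1, and by induction 7 | S[n] for all n ≥ 1.

7 | S[n]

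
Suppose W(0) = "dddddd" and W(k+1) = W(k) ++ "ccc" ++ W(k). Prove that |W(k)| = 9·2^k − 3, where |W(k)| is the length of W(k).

Base case: |W(0)| = 6, and 9·2^0 − 3 = 6.
Assume |W(r)| = 9·2^r − 3.
Then |W(r+1)| = |W(r)| + 3 + |W(r)| = 2|W(r)| + 3 = 2(9·2^r − 3) + 3 = 9·2^{r+1} − 6 + 3 = 9·2^{r+1} − 3.
So the formula holds for r+1, and by induction |W(k)| = 9·2^k − 3 for all k ≥ 0.

|W(k)| = 9·2^k − 3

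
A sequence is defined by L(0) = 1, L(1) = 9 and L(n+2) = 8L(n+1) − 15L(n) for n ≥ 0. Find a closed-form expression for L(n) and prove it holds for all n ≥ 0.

Claim: L(n) = 3·5^n − 2·3^n.

Base cases: L(0) = 1 and 3·5^0 − 2·3^0 = 1; L(1) = 9 and 3·5^1 − 2·3^1 = 9.
Assume L(i) = 3·5^i − 2·3^i for all 0 ≤ i ≤ j, where j ≥ 1.
Then L(j+1) = 8L(j) − 15L(j−1) = 8·(3·5^j − 2·3^j) − 15·(3·5^{j−1} − 2·3^{j−1}) = 3·(8·5 − 15)5^{j−1} − 2·(8·3 − 15)3^{j−1} = 75·5^{j−1} − 18·3^{j−1} = 3·5^{j+1} − 2·3^{j+1}.
By strong induction, L(n) = 3·5^n − 2·3^n for all n ≥ 0.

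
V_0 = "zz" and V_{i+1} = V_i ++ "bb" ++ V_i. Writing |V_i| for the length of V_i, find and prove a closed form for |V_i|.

Claim: |V_i| = 2^{i+2} − 2.

Base case: |V_0| = 2, and 2^{0+2} − 2 = 2.
Assume |V_m| = 2^{m+2} − 2.
Then |V_{m+1}| = |V_m| + 2 + |V_m| = 2|V_m| + 2 = 2(2^{m+2} − 2) + 2 = 2^{m+3} − 4 + 2 = 2^{m+3} − 2.
By induction, |V_i| = 2^{i+2} − 2 for all i ≥ 0.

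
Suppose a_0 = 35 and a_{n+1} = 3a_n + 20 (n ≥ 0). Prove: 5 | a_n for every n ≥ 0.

Base case: a_0 = 35 = 5·7, so 5 | a_0.
Assume 5 | a_m, so a_m = 5t for some integer t.
Then a_{m+1} = 3a_m + 20 = 3·(5t) + 20 = 5(3t + 4), so 5 | a_{m+1}.
Hence 5 | a_n for every n ≥ 0, by induction.

5 | a_n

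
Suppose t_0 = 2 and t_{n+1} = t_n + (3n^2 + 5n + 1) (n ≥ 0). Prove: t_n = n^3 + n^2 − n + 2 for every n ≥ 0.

Base case: t_0 = 2, and 0^3 + 0^2 − 0 + 2 = 2.
Assume t_j = j^3 + j^2 − j + 2.
Then t_{j+1} = t_j + (3j^2 + 5j + 1) = (j^3 + j^2 − j + 2) + (3j^2 + 5j + 1) = j^3 + 4j^2 + 4j + 3,
and (j+1)^3 + (j+1)^2 − (j+1) + 2 = j^3 + 4j^2 + 4j + 3.
This completes the inductive step, so t_n = n^3 + n^2 − n + 2 for all n ≥ 0.

t_n = n^3 + n^2 − n + 2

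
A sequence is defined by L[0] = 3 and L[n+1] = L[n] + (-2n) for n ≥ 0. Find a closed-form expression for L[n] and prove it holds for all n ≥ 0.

Claim: L[n] = -n^2 + n + 3.

Base case: L[0] = 3, and -0^2 + 0 + 3 = 3.
Assume L[r] = -r^2 + r + 3.
Then L[r+1] = L[r] + (-2r) = (-r^2 + r + 3) + (-2r) = -r^2 − r + 3,
and -(r+1)^2 + (r+1) + 3 = -r^2 − r + 3.
By induction, L[n] = -n^2 + n + 3 for all n ≥ 0.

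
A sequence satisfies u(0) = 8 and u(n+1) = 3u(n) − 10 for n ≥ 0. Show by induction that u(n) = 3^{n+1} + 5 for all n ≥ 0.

Base case: u(0) = 8, and 3^{0+1} + 5 = 3 + 5 = 8.
Assume u(r) = 3^{r+1} + 5 for some r ≥ 0.
Then u(r+1) = 3u(r) − 10 = 3·(3^{r+1} + 5) − 10 = 3^{r+2} + 15 − 10 = 3^{r+2} + 5.
By induction, u(n) = 3^{n+1} + 5 for all n ≥ 0.

u(n) = 3^{n+1} + 5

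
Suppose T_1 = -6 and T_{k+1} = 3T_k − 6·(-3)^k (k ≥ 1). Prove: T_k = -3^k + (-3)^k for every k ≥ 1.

Base case: T_1 = -6, and -3^1 + (-3)^1 = -3 − 3 = -6.
Assume T_r = -3^r + (-3)^r for some r ≥ 1.
Then T_{r+1} = 3T_r − 6·(-3)^r = 3·(-3^r + (-3)^r) − 6·(-3)^r = -3^{r+1} + 3·(-3)^r − 6·(-3)^r = -3^{r+1} − 3·(-3)^r = -3^{r+1} + (-3)^{r+1}.
So the formula holds for r+1, and by induction T_k = -3^k + (-3)^k for all k ≥ 1.

T_k = -3^k + (-3)^k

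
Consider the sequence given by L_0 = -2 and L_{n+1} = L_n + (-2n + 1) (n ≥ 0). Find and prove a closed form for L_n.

Claim: L_n = -n^2 + 2n − 2.

Base case: L_0 = -2, and -0^2 + 2·0 − 2 = -2.
Assume L_r = -r^2 + 2r − 2.
Then L_{r+1} = L_r + (-2r + 1) = (-r^2 + 2r − 2) + (-2r + 1) = -r^2 − 1,
and -(r+1)^2 + 2·(r+1) − 2 = -r^2 − 1.
Hence L_n = -n^2 + 2n − 2 for every n ≥ 0, by induction.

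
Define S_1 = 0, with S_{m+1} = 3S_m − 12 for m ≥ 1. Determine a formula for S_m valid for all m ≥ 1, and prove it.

Claim: S_m = -2·3^m + 6.

Base case: S_1 = 0, and -2·3^1 + 6 = -6 + 6 = 0.
Assume S_k = -2·3^k + 6 for some k ≥ 1.
Then S_{k+1} = 3S_k − 12 = 3·(-2·3^k + 6) − 12 = -6·3^k + 18 − 12 = -2·3^{k+1} + 6.
Hence S_m = -2·3^m + 6 for every m ≥ 1, by induction.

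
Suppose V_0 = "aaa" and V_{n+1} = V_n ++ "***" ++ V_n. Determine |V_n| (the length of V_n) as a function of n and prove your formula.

Claim: |V_n| = 6·2^n − 3.

Base case: |V_0| = 3, and 6·2^0 − 3 = 3.
Assume |V_m| = 6·2^m − 3.
Then |V_{m+1}| = |V_m| + 3 + |V_m| = 2|V_m| + 3 = 2(6·2^m − 3) + 3 = 6·2^{m+1} − 6 + 3 = 6·2^{m+1} − 3.
Hence |V_n| = 6·2^n − 3 for every n ≥ 0, by induction.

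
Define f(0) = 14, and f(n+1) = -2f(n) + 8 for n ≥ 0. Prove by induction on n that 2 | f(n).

Base case: f(0) = 14 = 2·7, so 2 | f(0).
Assume 2 | f(m), so f(m) = 2t for some integer t.
Then f(m+1) = -2f(m) + 8 = -2·(2t) + 8 = 2(-2t + 4), so 2 | f(m+1).
So the property holds for m+1, and by induction 2 | f(n) for all n ≥ 0.

2 | f(n)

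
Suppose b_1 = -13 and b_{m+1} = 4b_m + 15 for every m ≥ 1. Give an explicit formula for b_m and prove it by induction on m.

Claim: b_m = -2·4^m − 5.

Base case: b_1 = -13, and -2·4^1 − 5 = -8 − 5 = -13.
Assume b_r = -2·4^r − 5 for some r ≥ 1.
Then b_{r+1} = 4b_r + 15 = 4·(-2·4^r − 5) + 15 = -8·4^r − 20 + 15 = -2·4^{r+1} − 5.
By induction, b_m = -2·4^m − 5 for all m ≥ 1.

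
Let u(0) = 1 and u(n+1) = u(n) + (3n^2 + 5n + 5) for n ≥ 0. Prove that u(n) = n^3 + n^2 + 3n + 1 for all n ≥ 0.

Base case: u(0) = 1, and 0^3 + 0^2 + 3·0 + 1 = 1.
Assume u(j) = j^3 + j^2 + 3j + 1.
Then u(j+1) = u(j) + (3j^2 + 5j + 5) = (j^3 + j^2 + 3j + 1) + (3j^2 + 5j + 5) = j^3 + 4j^2 + 8j + 6,
and (j+1)^3 + (j+1)^2 + 3·(j+1) + 1 = j^3 + 4j^2 + 8j + 6.
Hence u(n) = n^3 + n^2 + 3n + 1 for every n ≥ 0, by induction.

u(n) = n^3 + n^2 + 3n + 1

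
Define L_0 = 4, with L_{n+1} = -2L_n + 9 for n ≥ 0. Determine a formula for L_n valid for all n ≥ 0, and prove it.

Claim: L_n = (-2)^n + 3.

Base case: L_0 = 4, and (-2)^0 + 3 = 1 + 3 = 4.
Assume L_r = (-2)^r + 3 for some r ≥ 0.
Then L_{r+1} = -2L_r + 9 = -2·((-2)^r + 3) + 9 = -2·(-2)^r − 6 + 9 = (-2)^{r+1} + 3.
Hence L_n = (-2)^n + 3 for every n ≥ 0, by induction.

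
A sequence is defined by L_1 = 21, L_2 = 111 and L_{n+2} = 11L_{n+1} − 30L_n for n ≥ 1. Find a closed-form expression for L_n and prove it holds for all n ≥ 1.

Claim: L_n = 3·5^n + 6^n.

Base cases: L_1 = 21 and 3·5^1 + 6^1 = 21; L_2 = 111 and 3·5^2 + 6^2 = 111.
Assume L_j = 3·5^j + 6^j for all 1 ≤ j ≤ r, where r ≥ 2.
Then L_{r+1} = 11L_r − 30L_{r−1} = 11·(3·5^r + 6^r) − 30·(3·5^{r−1} + 6^{r−1}) = 3·(11·5 − 30)5^{r−1} + (11·6 − 30)6^{r−1} = 75·5^{r−1} + 36·6^{r−1} = 3·5^{r+1} + 6^{r+1}.
This completes the inductive step, so L_n = 3·5^n + 6^n for all n ≥ 1.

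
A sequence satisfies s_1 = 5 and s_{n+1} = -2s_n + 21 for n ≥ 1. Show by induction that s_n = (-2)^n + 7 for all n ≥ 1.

Base case: s_1 = 5, and (-2)^1 + 7 = -2 + 7 = 5.
Assume s_j = (-2)^j + 7 for some j ≥ 1.
Then s_{j+1} = -2s_j + 21 = -2·((-2)^j + 7) + 21 = -2·(-2)^j − 14 + 21 = (-2)^{j+1} + 7.
Hence s_n = (-2)^n + 7 for every n ≥ 1, by induction.

s_n = (-2)^n + 7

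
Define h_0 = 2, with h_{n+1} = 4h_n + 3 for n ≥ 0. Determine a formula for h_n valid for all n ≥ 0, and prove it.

Claim: h_n = 3·4^n − 1.

Base case: h_0 = 2, and 3·4^0 − 1 = 3 − 1 = 2.
Assume h_j = 3·4^j − 1 for some j ≥ 0.
Then h_{j+1} = 4h_j + 3 = 4·(3·4^j − 1) + 3 = 12·4^j − 4 + 3 = 3·4^{j+1} − 1.
By induction, h_n = 3·4^n − 1 for all n ≥ 0.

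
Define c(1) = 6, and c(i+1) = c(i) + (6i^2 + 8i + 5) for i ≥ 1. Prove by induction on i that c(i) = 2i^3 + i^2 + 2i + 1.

Base case: c(1) = 6, and 2·1^3 + 1^2 + 2·1 + 1 = 6.
Assume c(k) = 2k^3 + k^2 + 2k + 1.
Then c(k+1) = c(k) + (6k^2 + 8k + 5) = (2k^3 + k^2 + 2k + 1) + (6k^2 + 8k + 5) = 2k^3 + 7k^2 + 10k + 6,
and 2·(k+1)^3 + (k+1)^2 + 2·(k+1) + 1 = 2k^3 + 7k^2 + 10k + 6.
This completes the inductive step, so c(i) = 2i^3 + i^2 + 2i + 1 for all i ≥ 1.

c(i) = 2i^3 + i^2 + 2i + 1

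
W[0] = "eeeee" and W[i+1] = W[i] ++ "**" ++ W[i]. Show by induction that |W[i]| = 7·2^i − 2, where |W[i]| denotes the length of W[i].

Base case: |W[0]| = 5, and 7·2^0 − 2 = 5.
Assume |W[r]| = 7·2^r − 2.
Then |W[r+1]| = |W[r]| + 2 + |W[r]| = 2|W[r]| + 2 = 2(7·2^r − 2) + 2 = 7·2^{r+1} − 4 + 2 = 7·2^{r+1} − 2.
So the formula holds for r+1, and by induction |W[i]| = 7·2^i − 2 for all i ≥ 0.

|W[i]| = 7·2^i − 2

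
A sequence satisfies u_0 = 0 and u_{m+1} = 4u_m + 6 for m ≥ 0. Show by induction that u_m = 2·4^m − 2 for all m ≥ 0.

Base case: u_0 = 0, and 2·4^0 − 2 = 2 − 2 = 0.
Assume u_k = 2·4^k − 2 for some k ≥ 0.
Then u_{k+1} = 4u_k + 6 = 4·(2·4^k − 2) + 6 = 8·4^k − 8 + 6 = 2·4^{k+1} − 2.
By induction, u_m = 2·4^m − 2 for all m ≥ 0.

u_m = 2·4^m − 2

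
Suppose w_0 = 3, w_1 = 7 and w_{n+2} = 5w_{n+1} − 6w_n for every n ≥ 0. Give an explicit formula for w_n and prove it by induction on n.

Claim: w_n = 3^n + 2·2^n.

Base cases: w_0 = 3 and 3^0 + 2·2^0 = 3; w_1 = 7 and 3^1 + 2·2^1 = 7.
Assume w_j = 3^j + 2·2^j for all 0 ≤ j ≤ k, where k ≥ 1.
Then w_{k+1} = 5w_k − 6w_{k−1} = 5·(3^k + 2·2^k) − 6·(3^{k−1} + 2·2^{k−1}) = (5·3 − 6)3^{k−1} + 2·(5·2 − 6)2^{k−1} = 9·3^{k−1} + 8·2^{k−1} = 3^{k+1} + 2·2^{k+1}.
So the formula holds for k+1, and by strong induction w_n = 3^n + 2·2^n for all n ≥ 0.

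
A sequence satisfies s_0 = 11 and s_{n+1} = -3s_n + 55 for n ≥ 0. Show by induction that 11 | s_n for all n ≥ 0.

Base case: s_0 = 11 = 11·1, so 11 | s_0.
Assume 11 | s_k, so s_k = 11t for some integer t.
Then s_{k+1} = -3s_k + 55 = -3·(11t) + 55 = 11(-3t + 5), so 11 | s_{k+1}.
Hence 11 | s_n for every n ≥ 0, by induction.

11 | s_n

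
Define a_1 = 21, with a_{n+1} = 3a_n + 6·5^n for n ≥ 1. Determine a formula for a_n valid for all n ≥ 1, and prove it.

Claim: a_n = 2·3^n + 3·5^n.

Base case: a_1 = 21, and 2·3^1 + 3·5^1 = 6 + 15 = 21.
Assume a_j = 2·3^j + 3·5^j for some j ≥ 1.
Then a_{j+1} = 3a_j + 6·5^j = 3·(2·3^j + 3·5^j) + 6·5^j = 2·3^{j+1} + 9·5^j + 6·5^j = 2·3^{j+1} + 15·5^j = 2·3^{j+1} + 3·5^{j+1}.
Hence a_n = 2·3^n + 3·5^n for every n ≥ 1, by induction.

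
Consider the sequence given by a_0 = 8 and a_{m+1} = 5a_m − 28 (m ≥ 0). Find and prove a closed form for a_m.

Claim: a_m = 5^m + 7.

Base case: a_0 = 8, and 5^0 + 7 = 1 + 7 = 8.
Assume a_k = 5^k + 7 for some k ≥ 0.
Then a_{k+1} = 5a_k − 28 = 5·(5^k + 7) − 28 = 5^{k+1} + 35 − 28 = 5^{k+1} + 7.
So the formula holds for k+1, and by induction a_m = 5^m + 7 for all m ≥ 0.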